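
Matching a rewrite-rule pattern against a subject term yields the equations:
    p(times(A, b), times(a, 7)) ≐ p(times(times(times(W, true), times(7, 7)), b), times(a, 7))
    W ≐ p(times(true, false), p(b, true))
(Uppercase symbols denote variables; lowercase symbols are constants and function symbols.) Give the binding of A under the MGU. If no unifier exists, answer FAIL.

Decompose p/2: times(A, b) ≐ times(times(times(W, true), times(7, 7)), b),  times(a, 7) ≐ times(a, 7).
Decompose times/2: A ≐ times(times(W, true), times(7, 7)),  b ≐ b.
Bind A := times(times(W, true), times(7, 7)); no other remaining equation mentions A.
Delete trivial equation b ≐ b.
Delete trivial equation times(a, 7) ≐ times(a, 7).
Bind W := p(times(true, false), p(b, true)). Substituting into the earlier binding gives A := times(times(p(times(true, false), p(b, true)), true), times(7, 7)).
MGU = { A := times(times(p(times(true, false), p(b, true)), true), times(7, 7)), W := p(times(true, false), p(b, true)) }, so A := times(times(p(times(true, false), p(b, true)), true), times(7, 7)).

times(times(p(times(true, false), p(b, true)), true), times(7, 7))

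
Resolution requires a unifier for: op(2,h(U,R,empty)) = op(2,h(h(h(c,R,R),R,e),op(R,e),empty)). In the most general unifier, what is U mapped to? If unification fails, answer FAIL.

Decompose op/2: 2 = 2,  h(U,R,empty) = h(h(h(c,R,R),R,e),op(R,e),empty).
Delete trivial equation 2 = 2.
Decompose h/3: U = h(h(c,R,R),R,e),  R = op(R,e),  empty = empty.
Bind U := h(h(c,R,R),R,e); no other remaining equation mentions U.
Occurs check fails: R occurs in op(R,e); the equation R = op(R,e) has no finite solution.

FAIL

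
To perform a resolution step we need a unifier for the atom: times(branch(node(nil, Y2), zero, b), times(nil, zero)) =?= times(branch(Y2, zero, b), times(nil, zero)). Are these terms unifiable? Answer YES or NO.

NO

Decompose times/2: branch(node(nil, Y2), zero, b) =?= branch(Y2, zero, b),  times(nil, zero) =?= times(nil, zero).
Decompose branch/3: node(nil, Y2) =?= Y2,  zero =?= zero,  b =?= b.
Occurs check fails: Y2 occurs in node(nil, Y2); the equation Y2 =?= node(nil, Y2) has no finite solution.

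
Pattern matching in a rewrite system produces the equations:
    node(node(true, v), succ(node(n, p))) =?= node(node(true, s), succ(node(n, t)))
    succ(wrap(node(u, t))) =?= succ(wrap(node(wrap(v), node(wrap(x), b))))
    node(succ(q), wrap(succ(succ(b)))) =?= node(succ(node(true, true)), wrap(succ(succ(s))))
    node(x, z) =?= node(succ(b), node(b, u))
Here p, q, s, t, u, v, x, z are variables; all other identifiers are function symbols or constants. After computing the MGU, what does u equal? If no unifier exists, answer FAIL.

Decompose node/2: node(true, v) =?= node(true, s),  succ(node(n, p)) =?= succ(node(n, t)).
Decompose node/2: true =?= true,  v =?= s.
Delete trivial equation true =?= true.
Bind v := s; substituting into the one remaining equation that mentions v gives: succ(wrap(node(u, t))) =?= succ(wrap(node(wrap(s), node(wrap(x), b)))).
Decompose succ/1: node(n, p) =?= node(n, t).
Decompose node/2: n =?= n,  p =?= t.
Delete trivial equation n =?= n.
Bind p := t; no other remaining equation mentions p.
Decompose succ/1: wrap(node(u, t)) =?= wrap(node(wrap(s), node(wrap(x), b))).
Decompose wrap/1: node(u, t) =?= node(wrap(s), node(wrap(x), b)).
Decompose node/2: u =?= wrap(s),  t =?= node(wrap(x), b).
Bind u := wrap(s); substituting into the one remaining equation that mentions u gives: node(x, z) =?= node(succ(b), node(b, wrap(s))).
Bind t := node(wrap(x), b); no other remaining equation mentions t. Substituting into the earlier binding gives p := node(wrap(x), b).
Decompose node/2: succ(q) =?= succ(node(true, true)),  wrap(succ(succ(b))) =?= wrap(succ(succ(s))).
Decompose succ/1: q =?= node(true, true).
Bind q := node(true, true); no other remaining equation mentions q.
Decompose wrap/1: succ(succ(b)) =?= succ(succ(s)).
Decompose succ/1: succ(b) =?= succ(s).
Decompose succ/1: b =?= s.
Bind s := b; substituting into the remaining equation gives: node(x, z) =?= node(succ(b), node(b, wrap(b))). Substituting into the earlier bindings gives v := b, u := wrap(b).
Decompose node/2: x =?= succ(b),  z =?= node(b, wrap(b)).
Bind x := succ(b); no other remaining equation mentions x. Substituting into the earlier bindings gives p := node(wrap(succ(b)), b), t := node(wrap(succ(b)), b).
Bind z := node(b, wrap(b)).
MGU = { v ↦ b, p ↦ node(wrap(succ(b)), b), u ↦ wrap(b), t ↦ node(wrap(succ(b)), b), q ↦ node(true, true), s ↦ b, x ↦ succ(b), z ↦ node(b, wrap(b)) }, so u ↦ wrap(b).

wrap(b)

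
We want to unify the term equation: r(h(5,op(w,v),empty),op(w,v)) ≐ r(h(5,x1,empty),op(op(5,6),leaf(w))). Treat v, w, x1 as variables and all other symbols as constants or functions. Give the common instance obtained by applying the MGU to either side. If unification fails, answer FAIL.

Decompose r/2: h(5,op(w,v),empty) ≐ h(5,x1,empty),  op(w,v) ≐ op(op(5,6),leaf(w)).
Decompose h/3: 5 ≐ 5,  op(w,v) ≐ x1,  empty ≐ empty.
Delete trivial equation 5 ≐ 5.
Bind x1 := op(w,v); no other remaining equation mentions x1.
Delete trivial equation empty ≐ empty.
Decompose op/2: w ≐ op(5,6),  v ≐ leaf(w).
Bind w := op(5,6); substituting into the remaining equation gives: v ≐ leaf(op(5,6)). Substituting into the earlier binding gives x1 := op(op(5,6),v).
Bind v := leaf(op(5,6)). Substituting into the earlier binding gives x1 := op(op(5,6),leaf(op(5,6))).
Applying the MGU to either side gives r(h(5,op(op(5,6),leaf(op(5,6))),empty),op(op(5,6),leaf(op(5,6)))).

r(h(5,op(op(5,6),leaf(op(5,6))),empty),op(op(5,6),leaf(op(5,6))))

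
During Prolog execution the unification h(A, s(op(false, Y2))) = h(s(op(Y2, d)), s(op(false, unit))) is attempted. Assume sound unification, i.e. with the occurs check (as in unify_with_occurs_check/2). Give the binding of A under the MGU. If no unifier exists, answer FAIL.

Decompose h/2: A = s(op(Y2, d)),  s(op(false, Y2)) = s(op(false, unit)).
Bind A := s(op(Y2, d)); no other remaining equation mentions A.
Decompose s/1: op(false, Y2) = op(false, unit).
Decompose op/2: false = false,  Y2 = unit.
Delete trivial equation false = false.
Bind Y2 := unit. Substituting into the earlier binding gives A := s(op(unit, d)).
MGU = { A -> s(op(unit, d)), Y2 -> unit }, so A -> s(op(unit, d)).

s(op(unit, d))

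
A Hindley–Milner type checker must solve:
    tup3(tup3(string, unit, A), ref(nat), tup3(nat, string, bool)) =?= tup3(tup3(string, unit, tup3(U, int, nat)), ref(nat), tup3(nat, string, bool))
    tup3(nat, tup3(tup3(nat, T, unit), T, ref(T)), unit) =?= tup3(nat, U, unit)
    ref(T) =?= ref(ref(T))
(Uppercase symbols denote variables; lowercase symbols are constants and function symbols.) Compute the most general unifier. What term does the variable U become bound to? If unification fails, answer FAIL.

FAIL

Decompose tup3/3: tup3(string, unit, A) =?= tup3(string, unit, tup3(U, int, nat)),  ref(nat) =?= ref(nat),  tup3(nat, string, bool) =?= tup3(nat, string, bool).
Decompose tup3/3: string =?= string,  unit =?= unit,  A =?= tup3(U, int, nat).
Delete trivial equation string =?= string.
Delete trivial equation unit =?= unit.
Bind A := tup3(U, int, nat); no other remaining equation mentions A.
Delete trivial equation ref(nat) =?= ref(nat).
Delete trivial equation tup3(nat, string, bool) =?= tup3(nat, string, bool).
Decompose tup3/3: nat =?= nat,  tup3(tup3(nat, T, unit), T, ref(T)) =?= U,  unit =?= unit.
Delete trivial equation nat =?= nat.
Bind U := tup3(tup3(nat, T, unit), T, ref(T)); no other remaining equation mentions U. Substituting into the earlier binding gives A := tup3(tup3(tup3(nat, T, unit), T, ref(T)), int, nat).
Delete trivial equation unit =?= unit.
Decompose ref/1: T =?= ref(T).
Occurs check fails: T occurs in ref(T); the equation T =?= ref(T) has no finite solution.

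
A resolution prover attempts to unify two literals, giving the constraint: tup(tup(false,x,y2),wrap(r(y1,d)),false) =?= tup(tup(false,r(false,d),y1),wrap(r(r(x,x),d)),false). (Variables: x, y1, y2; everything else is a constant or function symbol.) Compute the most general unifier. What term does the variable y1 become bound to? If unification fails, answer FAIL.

Decompose tup/3: tup(false,x,y2) =?= tup(false,r(false,d),y1),  wrap(r(y1,d)) =?= wrap(r(r(x,x),d)),  false =?= false.
Decompose tup/3: false =?= false,  x =?= r(false,d),  y2 =?= y1.
Delete trivial equation false =?= false.
Bind x := r(false,d); substituting into the one remaining equation that mentions x gives: wrap(r(y1,d)) =?= wrap(r(r(r(false,d),r(false,d)),d)).
Bind y2 := y1; no other remaining equation mentions y2.
Decompose wrap/1: r(y1,d) =?= r(r(r(false,d),r(false,d)),d).
Decompose r/2: y1 =?= r(r(false,d),r(false,d)),  d =?= d.
Bind y1 := r(r(false,d),r(false,d)); no other remaining equation mentions y1. Substituting into the earlier binding gives y2 := r(r(false,d),r(false,d)).
Delete trivial equation d =?= d.
Delete trivial equation false =?= false.
MGU = { x := r(false,d), y2 := r(r(false,d),r(false,d)), y1 := r(r(false,d),r(false,d)) }, so y1 := r(r(false,d),r(false,d)).

r(r(false,d),r(false,d))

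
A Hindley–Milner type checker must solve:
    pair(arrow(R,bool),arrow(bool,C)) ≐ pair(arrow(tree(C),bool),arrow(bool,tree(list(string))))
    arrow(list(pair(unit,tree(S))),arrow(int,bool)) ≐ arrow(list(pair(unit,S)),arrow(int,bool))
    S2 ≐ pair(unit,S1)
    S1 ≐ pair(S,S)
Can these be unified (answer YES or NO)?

NO

Decompose pair/2: arrow(R,bool) ≐ arrow(tree(C),bool),  arrow(bool,C) ≐ arrow(bool,tree(list(string))).
Decompose arrow/2: R ≐ tree(C),  bool ≐ bool.
Bind R := tree(C); no other remaining equation mentions R.
Delete trivial equation bool ≐ bool.
Decompose arrow/2: bool ≐ bool,  C ≐ tree(list(string)).
Delete trivial equation bool ≐ bool.
Bind C := tree(list(string)); no other remaining equation mentions C. Substituting into the earlier binding gives R := tree(tree(list(string))).
Decompose arrow/2: list(pair(unit,tree(S))) ≐ list(pair(unit,S)),  arrow(int,bool) ≐ arrow(int,bool).
Decompose list/1: pair(unit,tree(S)) ≐ pair(unit,S).
Decompose pair/2: unit ≐ unit,  tree(S) ≐ S.
Delete trivial equation unit ≐ unit.
Occurs check fails: S occurs in tree(S); the equation S ≐ tree(S) has no finite solution.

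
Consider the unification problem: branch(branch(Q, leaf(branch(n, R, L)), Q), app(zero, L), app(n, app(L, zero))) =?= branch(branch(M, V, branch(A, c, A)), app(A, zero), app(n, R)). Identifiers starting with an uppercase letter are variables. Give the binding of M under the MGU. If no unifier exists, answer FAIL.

Decompose branch/3: branch(Q, leaf(branch(n, R, L)), Q) =?= branch(M, V, branch(A, c, A)),  app(zero, L) =?= app(A, zero),  app(n, app(L, zero)) =?= app(n, R).
Decompose branch/3: Q =?= M,  leaf(branch(n, R, L)) =?= V,  Q =?= branch(A, c, A).
Bind Q := M; substituting into the one remaining equation that mentions Q gives: M =?= branch(A, c, A).
Bind V := leaf(branch(n, R, L)); no other remaining equation mentions V.
Bind M := branch(A, c, A); no other remaining equation mentions M. Substituting into the earlier binding gives Q := branch(A, c, A).
Decompose app/2: zero =?= A,  L =?= zero.
Bind A := zero; no other remaining equation mentions A. Substituting into the earlier bindings gives Q := branch(zero, c, zero), M := branch(zero, c, zero).
Bind L := zero; substituting into the remaining equation gives: app(n, app(zero, zero)) =?= app(n, R). Substituting into the earlier binding gives V := leaf(branch(n, R, zero)).
Decompose app/2: n =?= n,  app(zero, zero) =?= R.
Delete trivial equation n =?= n.
Bind R := app(zero, zero). Substituting into the earlier binding gives V := leaf(branch(n, app(zero, zero), zero)).
MGU = { Q -> branch(zero, c, zero), V -> leaf(branch(n, app(zero, zero), zero)), M -> branch(zero, c, zero), A -> zero, L -> zero, R -> app(zero, zero) }, so M -> branch(zero, c, zero).

branch(zero, c, zero)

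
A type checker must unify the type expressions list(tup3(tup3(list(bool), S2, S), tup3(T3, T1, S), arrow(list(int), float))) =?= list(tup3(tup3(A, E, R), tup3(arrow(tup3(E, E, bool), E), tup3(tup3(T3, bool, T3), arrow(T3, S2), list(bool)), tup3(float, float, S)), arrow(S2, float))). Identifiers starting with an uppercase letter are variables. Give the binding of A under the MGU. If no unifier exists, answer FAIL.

Decompose list/1: tup3(tup3(list(bool), S2, S), tup3(T3, T1, S), arrow(list(int), float)) =?= tup3(tup3(A, E, R), tup3(arrow(tup3(E, E, bool), E), tup3(tup3(T3, bool, T3), arrow(T3, S2), list(bool)), tup3(float, float, S)), arrow(S2, float)).
Decompose tup3/3: tup3(list(bool), S2, S) =?= tup3(A, E, R),  tup3(T3, T1, S) =?= tup3(arrow(tup3(E, E, bool), E), tup3(tup3(T3, bool, T3), arrow(T3, S2), list(bool)), tup3(float, float, S)),  arrow(list(int), float) =?= arrow(S2, float).
Decompose tup3/3: list(bool) =?= A,  S2 =?= E,  S =?= R.
Bind A := list(bool); no other remaining equation mentions A.
Bind S2 := E; substituting into the 2 remaining equations that mention S2 gives: tup3(T3, T1, S) =?= tup3(arrow(tup3(E, E, bool), E), tup3(tup3(T3, bool, T3), arrow(T3, E), list(bool)), tup3(float, float, S)),  arrow(list(int), float) =?= arrow(E, float).
Bind S := R; substituting into the one remaining equation that mentions S gives: tup3(T3, T1, R) =?= tup3(arrow(tup3(E, E, bool), E), tup3(tup3(T3, bool, T3), arrow(T3, E), list(bool)), tup3(float, float, R)).
Decompose tup3/3: T3 =?= arrow(tup3(E, E, bool), E),  T1 =?= tup3(tup3(T3, bool, T3), arrow(T3, E), list(bool)),  R =?= tup3(float, float, R).
Bind T3 := arrow(tup3(E, E, bool), E); substituting into the one remaining equation that mentions T3 gives: T1 =?= tup3(tup3(arrow(tup3(E, E, bool), E), bool, arrow(tup3(E, E, bool), E)), arrow(arrow(tup3(E, E, bool), E), E), list(bool)).
Bind T1 := tup3(tup3(arrow(tup3(E, E, bool), E), bool, arrow(tup3(E, E, bool), E)), arrow(arrow(tup3(E, E, bool), E), E), list(bool)); no other remaining equation mentions T1.
Occurs check fails: R occurs in tup3(float, float, R); the equation R =?= tup3(float, float, R) has no finite solution.

FAIL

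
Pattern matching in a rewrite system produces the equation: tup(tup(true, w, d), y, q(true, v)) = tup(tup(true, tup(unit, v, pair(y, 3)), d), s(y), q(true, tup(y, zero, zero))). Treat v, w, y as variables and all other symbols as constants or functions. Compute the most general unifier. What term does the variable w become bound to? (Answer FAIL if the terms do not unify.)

Decompose tup/3: tup(true, w, d) = tup(true, tup(unit, v, pair(y, 3)), d),  y = s(y),  q(true, v) = q(true, tup(y, zero, zero)).
Decompose tup/3: true = true,  w = tup(unit, v, pair(y, 3)),  d = d.
Delete trivial equation true = true.
Bind w := tup(unit, v, pair(y, 3)); no other remaining equation mentions w.
Delete trivial equation d = d.
Occurs check fails: y occurs in s(y); the equation y = s(y) has no finite solution.

FAIL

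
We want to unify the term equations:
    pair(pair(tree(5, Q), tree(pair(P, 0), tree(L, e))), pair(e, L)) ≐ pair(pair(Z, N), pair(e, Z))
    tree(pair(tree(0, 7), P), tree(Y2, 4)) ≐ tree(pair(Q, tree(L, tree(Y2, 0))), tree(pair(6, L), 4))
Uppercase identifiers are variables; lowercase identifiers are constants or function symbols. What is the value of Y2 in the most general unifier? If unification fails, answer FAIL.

Decompose pair/2: pair(tree(5, Q), tree(pair(P, 0), tree(L, e))) ≐ pair(Z, N),  pair(e, L) ≐ pair(e, Z).
Decompose pair/2: tree(5, Q) ≐ Z,  tree(pair(P, 0), tree(L, e)) ≐ N.
Bind Z := tree(5, Q); substituting into the one remaining equation that mentions Z gives: pair(e, L) ≐ pair(e, tree(5, Q)).
Bind N := tree(pair(P, 0), tree(L, e)); no other remaining equation mentions N.
Decompose pair/2: e ≐ e,  L ≐ tree(5, Q).
Delete trivial equation e ≐ e.
Bind L := tree(5, Q); substituting into the remaining equation gives: tree(pair(tree(0, 7), P), tree(Y2, 4)) ≐ tree(pair(Q, tree(tree(5, Q), tree(Y2, 0))), tree(pair(6, tree(5, Q)), 4)). Substituting into the earlier binding gives N := tree(pair(P, 0), tree(tree(5, Q), e)).
Decompose tree/2: pair(tree(0, 7), P) ≐ pair(Q, tree(tree(5, Q), tree(Y2, 0))),  tree(Y2, 4) ≐ tree(pair(6, tree(5, Q)), 4).
Decompose pair/2: tree(0, 7) ≐ Q,  P ≐ tree(tree(5, Q), tree(Y2, 0)).
Bind Q := tree(0, 7); substituting into the remaining equations gives: P ≐ tree(tree(5, tree(0, 7)), tree(Y2, 0)),  tree(Y2, 4) ≐ tree(pair(6, tree(5, tree(0, 7))), 4). Substituting into the earlier bindings gives Z := tree(5, tree(0, 7)), N := tree(pair(P, 0), tree(tree(5, tree(0, 7)), e)), L := tree(5, tree(0, 7)).
Bind P := tree(tree(5, tree(0, 7)), tree(Y2, 0)); no other remaining equation mentions P. Substituting into the earlier binding gives N := tree(pair(tree(tree(5, tree(0, 7)), tree(Y2, 0)), 0), tree(tree(5, tree(0, 7)), e)).
Decompose tree/2: Y2 ≐ pair(6, tree(5, tree(0, 7))),  4 ≐ 4.
Bind Y2 := pair(6, tree(5, tree(0, 7))); no other remaining equation mentions Y2. Substituting into the earlier bindings gives N := tree(pair(tree(tree(5, tree(0, 7)), tree(pair(6, tree(5, tree(0, 7))), 0)), 0), tree(tree(5, tree(0, 7)), e)), P := tree(tree(5, tree(0, 7)), tree(pair(6, tree(5, tree(0, 7))), 0)).
Delete trivial equation 4 ≐ 4.
MGU = { Z -> tree(5, tree(0, 7)), N -> tree(pair(tree(tree(5, tree(0, 7)), tree(pair(6, tree(5, tree(0, 7))), 0)), 0), tree(tree(5, tree(0, 7)), e)), L -> tree(5, tree(0, 7)), Q -> tree(0, 7), P -> tree(tree(5, tree(0, 7)), tree(pair(6, tree(5, tree(0, 7))), 0)), Y2 -> pair(6, tree(5, tree(0, 7))) }, so Y2 -> pair(6, tree(5, tree(0, 7))).

pair(6, tree(5, tree(0, 7)))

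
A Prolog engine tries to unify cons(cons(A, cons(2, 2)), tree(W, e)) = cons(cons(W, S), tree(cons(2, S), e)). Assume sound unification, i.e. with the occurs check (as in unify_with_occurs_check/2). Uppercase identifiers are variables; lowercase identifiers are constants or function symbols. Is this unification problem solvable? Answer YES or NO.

Decompose cons/2: cons(A, cons(2, 2)) = cons(W, S),  tree(W, e) = tree(cons(2, S), e).
Decompose cons/2: A = W,  cons(2, 2) = S.
Bind A := W; no other remaining equation mentions A.
Bind S := cons(2, 2); substituting into the remaining equation gives: tree(W, e) = tree(cons(2, cons(2, 2)), e).
Decompose tree/2: W = cons(2, cons(2, 2)),  e = e.
Bind W := cons(2, cons(2, 2)); no other remaining equation mentions W. Substituting into the earlier binding gives A := cons(2, cons(2, 2)).
Delete trivial equation e = e.
No equations remain and no clash or occurs-check failure arose, so a unifier exists.

YES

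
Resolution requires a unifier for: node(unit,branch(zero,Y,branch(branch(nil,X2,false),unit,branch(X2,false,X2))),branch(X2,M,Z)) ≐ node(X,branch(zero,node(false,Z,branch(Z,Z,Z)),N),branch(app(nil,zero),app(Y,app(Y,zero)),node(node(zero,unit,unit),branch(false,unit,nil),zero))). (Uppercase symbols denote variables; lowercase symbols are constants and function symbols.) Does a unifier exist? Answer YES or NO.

YES

Decompose node/3: unit ≐ X,  branch(zero,Y,branch(branch(nil,X2,false),unit,branch(X2,false,X2))) ≐ branch(zero,node(false,Z,branch(Z,Z,Z)),N),  branch(X2,M,Z) ≐ branch(app(nil,zero),app(Y,app(Y,zero)),node(node(zero,unit,unit),branch(false,unit,nil),zero)).
Bind X := unit; no other remaining equation mentions X.
Decompose branch/3: zero ≐ zero,  Y ≐ node(false,Z,branch(Z,Z,Z)),  branch(branch(nil,X2,false),unit,branch(X2,false,X2)) ≐ N.
Delete trivial equation zero ≐ zero.
Bind Y := node(false,Z,branch(Z,Z,Z)); substituting into the one remaining equation that mentions Y gives: branch(X2,M,Z) ≐ branch(app(nil,zero),app(node(false,Z,branch(Z,Z,Z)),app(node(false,Z,branch(Z,Z,Z)),zero)),node(node(zero,unit,unit),branch(false,unit,nil),zero)).
Bind N := branch(branch(nil,X2,false),unit,branch(X2,false,X2)); no other remaining equation mentions N.
Decompose branch/3: X2 ≐ app(nil,zero),  M ≐ app(node(false,Z,branch(Z,Z,Z)),app(node(false,Z,branch(Z,Z,Z)),zero)),  Z ≐ node(node(zero,unit,unit),branch(false,unit,nil),zero).
Bind X2 := app(nil,zero); no other remaining equation mentions X2. Substituting into the earlier binding gives N := branch(branch(nil,app(nil,zero),false),unit,branch(app(nil,zero),false,app(nil,zero))).
Bind M := app(node(false,Z,branch(Z,Z,Z)),app(node(false,Z,branch(Z,Z,Z)),zero)); no other remaining equation mentions M.
Bind Z := node(node(zero,unit,unit),branch(false,unit,nil),zero). Substituting into the earlier bindings gives Y := node(false,node(node(zero,unit,unit),branch(false,unit,nil),zero),branch(node(node(zero,unit,unit),branch(false,unit,nil),zero),node(node(zero,unit,unit),branch(false,unit,nil),zero),node(node(zero,unit,unit),branch(false,unit,nil),zero))), M := app(node(false,node(node(zero,unit,unit),branch(false,unit,nil),zero),branch(node(node(zero,unit,unit),branch(false,unit,nil),zero),node(node(zero,unit,unit),branch(false,unit,nil),zero),node(node(zero,unit,unit),branch(false,unit,nil),zero))),app(node(false,node(node(zero,unit,unit),branch(false,unit,nil),zero),branch(node(node(zero,unit,unit),branch(false,unit,nil),zero),node(node(zero,unit,unit),branch(false,unit,nil),zero),node(node(zero,unit,unit),branch(false,unit,nil),zero))),zero)).
No equations remain and no clash or occurs-check failure arose, so a unifier exists.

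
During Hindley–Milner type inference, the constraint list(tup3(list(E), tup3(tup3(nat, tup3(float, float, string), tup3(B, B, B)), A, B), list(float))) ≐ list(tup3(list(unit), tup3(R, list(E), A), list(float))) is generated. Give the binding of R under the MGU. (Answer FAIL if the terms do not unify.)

tup3(nat, tup3(float, float, string), tup3(list(unit), list(unit), list(unit)))

Decompose list/1: tup3(list(E), tup3(tup3(nat, tup3(float, float, string), tup3(B, B, B)), A, B), list(float)) ≐ tup3(list(unit), tup3(R, list(E), A), list(float)).
Decompose tup3/3: list(E) ≐ list(unit),  tup3(tup3(nat, tup3(float, float, string), tup3(B, B, B)), A, B) ≐ tup3(R, list(E), A),  list(float) ≐ list(float).
Decompose list/1: E ≐ unit.
Bind E := unit; substituting into the one remaining equation that mentions E gives: tup3(tup3(nat, tup3(float, float, string), tup3(B, B, B)), A, B) ≐ tup3(R, list(unit), A).
Decompose tup3/3: tup3(nat, tup3(float, float, string), tup3(B, B, B)) ≐ R,  A ≐ list(unit),  B ≐ A.
Bind R := tup3(nat, tup3(float, float, string), tup3(B, B, B)); no other remaining equation mentions R.
Bind A := list(unit); substituting into the one remaining equation that mentions A gives: B ≐ list(unit).
Bind B := list(unit); no other remaining equation mentions B. Substituting into the earlier binding gives R := tup3(nat, tup3(float, float, string), tup3(list(unit), list(unit), list(unit))).
Delete trivial equation list(float) ≐ list(float).
MGU = { E ↦ unit, R ↦ tup3(nat, tup3(float, float, string), tup3(list(unit), list(unit), list(unit))), A ↦ list(unit), B ↦ list(unit) }, so R ↦ tup3(nat, tup3(float, float, string), tup3(list(unit), list(unit), list(unit))).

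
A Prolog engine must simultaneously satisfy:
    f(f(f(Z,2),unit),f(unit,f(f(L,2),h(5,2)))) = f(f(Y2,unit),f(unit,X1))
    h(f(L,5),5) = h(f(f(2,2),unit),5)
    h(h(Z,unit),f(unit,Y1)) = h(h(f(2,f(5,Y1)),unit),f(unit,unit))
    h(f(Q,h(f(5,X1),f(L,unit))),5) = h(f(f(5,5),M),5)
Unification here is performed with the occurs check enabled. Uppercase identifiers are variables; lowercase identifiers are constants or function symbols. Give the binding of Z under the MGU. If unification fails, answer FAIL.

FAIL

Decompose f/2: f(f(Z,2),unit) = f(Y2,unit),  f(unit,f(f(L,2),h(5,2))) = f(unit,X1).
Decompose f/2: f(Z,2) = Y2,  unit = unit.
Bind Y2 := f(Z,2); no other remaining equation mentions Y2.
Delete trivial equation unit = unit.
Decompose f/2: unit = unit,  f(f(L,2),h(5,2)) = X1.
Delete trivial equation unit = unit.
Bind X1 := f(f(L,2),h(5,2)); substituting into the one remaining equation that mentions X1 gives: h(f(Q,h(f(5,f(f(L,2),h(5,2))),f(L,unit))),5) = h(f(f(5,5),M),5).
Decompose h/2: f(L,5) = f(f(2,2),unit),  5 = 5.
Decompose f/2: L = f(2,2),  5 = unit.
Bind L := f(2,2); substituting into the one remaining equation that mentions L gives: h(f(Q,h(f(5,f(f(f(2,2),2),h(5,2))),f(f(2,2),unit))),5) = h(f(f(5,5),M),5). Substituting into the earlier binding gives X1 := f(f(f(2,2),2),h(5,2)).
Clash: constants 5 and unit differ; no unifier exists.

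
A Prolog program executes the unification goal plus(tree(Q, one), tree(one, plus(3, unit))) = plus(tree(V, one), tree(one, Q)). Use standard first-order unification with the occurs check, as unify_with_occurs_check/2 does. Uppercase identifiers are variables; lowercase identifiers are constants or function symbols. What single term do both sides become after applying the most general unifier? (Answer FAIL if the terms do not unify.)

plus(tree(plus(3, unit), one), tree(one, plus(3, unit)))

Decompose plus/2: tree(Q, one) = tree(V, one),  tree(one, plus(3, unit)) = tree(one, Q).
Decompose tree/2: Q = V,  one = one.
Bind Q := V; substituting into the one remaining equation that mentions Q gives: tree(one, plus(3, unit)) = tree(one, V).
Delete trivial equation one = one.
Decompose tree/2: one = one,  plus(3, unit) = V.
Delete trivial equation one = one.
Bind V := plus(3, unit). Substituting into the earlier binding gives Q := plus(3, unit).
Applying the MGU to either side gives plus(tree(plus(3, unit), one), tree(one, plus(3, unit))).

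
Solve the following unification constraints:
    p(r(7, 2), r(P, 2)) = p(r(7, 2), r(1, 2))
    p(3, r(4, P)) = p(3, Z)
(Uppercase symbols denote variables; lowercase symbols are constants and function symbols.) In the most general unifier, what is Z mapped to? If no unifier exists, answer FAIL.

Decompose p/2: r(7, 2) = r(7, 2),  r(P, 2) = r(1, 2).
Delete trivial equation r(7, 2) = r(7, 2).
Decompose r/2: P = 1,  2 = 2.
Bind P := 1; substituting into the one remaining equation that mentions P gives: p(3, r(4, 1)) = p(3, Z).
Delete trivial equation 2 = 2.
Decompose p/2: 3 = 3,  r(4, 1) = Z.
Delete trivial equation 3 = 3.
Bind Z := r(4, 1).
MGU = { P ↦ 1, Z ↦ r(4, 1) }, so Z ↦ r(4, 1).

r(4, 1)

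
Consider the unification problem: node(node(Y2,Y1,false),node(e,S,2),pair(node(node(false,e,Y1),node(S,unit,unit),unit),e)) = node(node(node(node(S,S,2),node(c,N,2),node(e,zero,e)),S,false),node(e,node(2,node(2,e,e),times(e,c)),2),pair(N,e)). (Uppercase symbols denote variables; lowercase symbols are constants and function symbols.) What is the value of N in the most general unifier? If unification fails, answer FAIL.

Decompose node/3: node(Y2,Y1,false) = node(node(node(S,S,2),node(c,N,2),node(e,zero,e)),S,false),  node(e,S,2) = node(e,node(2,node(2,e,e),times(e,c)),2),  pair(node(node(false,e,Y1),node(S,unit,unit),unit),e) = pair(N,e).
Decompose node/3: Y2 = node(node(S,S,2),node(c,N,2),node(e,zero,e)),  Y1 = S,  false = false.
Bind Y2 := node(node(S,S,2),node(c,N,2),node(e,zero,e)); no other remaining equation mentions Y2.
Bind Y1 := S; substituting into the one remaining equation that mentions Y1 gives: pair(node(node(false,e,S),node(S,unit,unit),unit),e) = pair(N,e).
Delete trivial equation false = false.
Decompose node/3: e = e,  S = node(2,node(2,e,e),times(e,c)),  2 = 2.
Delete trivial equation e = e.
Bind S := node(2,node(2,e,e),times(e,c)); substituting into the one remaining equation that mentions S gives: pair(node(node(false,e,node(2,node(2,e,e),times(e,c))),node(node(2,node(2,e,e),times(e,c)),unit,unit),unit),e) = pair(N,e). Substituting into the earlier bindings gives Y2 := node(node(node(2,node(2,e,e),times(e,c)),node(2,node(2,e,e),times(e,c)),2),node(c,N,2),node(e,zero,e)), Y1 := node(2,node(2,e,e),times(e,c)).
Delete trivial equation 2 = 2.
Decompose pair/2: node(node(false,e,node(2,node(2,e,e),times(e,c))),node(node(2,node(2,e,e),times(e,c)),unit,unit),unit) = N,  e = e.
Bind N := node(node(false,e,node(2,node(2,e,e),times(e,c))),node(node(2,node(2,e,e),times(e,c)),unit,unit),unit); no other remaining equation mentions N. Substituting into the earlier binding gives Y2 := node(node(node(2,node(2,e,e),times(e,c)),node(2,node(2,e,e),times(e,c)),2),node(c,node(node(false,e,node(2,node(2,e,e),times(e,c))),node(node(2,node(2,e,e),times(e,c)),unit,unit),unit),2),node(e,zero,e)).
Delete trivial equation e = e.
MGU = { Y2 -> node(node(node(2,node(2,e,e),times(e,c)),node(2,node(2,e,e),times(e,c)),2),node(c,node(node(false,e,node(2,node(2,e,e),times(e,c))),node(node(2,node(2,e,e),times(e,c)),unit,unit),unit),2),node(e,zero,e)), Y1 -> node(2,node(2,e,e),times(e,c)), S -> node(2,node(2,e,e),times(e,c)), N -> node(node(false,e,node(2,node(2,e,e),times(e,c))),node(node(2,node(2,e,e),times(e,c)),unit,unit),unit) }, so N -> node(node(false,e,node(2,node(2,e,e),times(e,c))),node(node(2,node(2,e,e),times(e,c)),unit,unit),unit).

node(node(false,e,node(2,node(2,e,e),times(e,c))),node(node(2,node(2,e,e),times(e,c)),unit,unit),unit)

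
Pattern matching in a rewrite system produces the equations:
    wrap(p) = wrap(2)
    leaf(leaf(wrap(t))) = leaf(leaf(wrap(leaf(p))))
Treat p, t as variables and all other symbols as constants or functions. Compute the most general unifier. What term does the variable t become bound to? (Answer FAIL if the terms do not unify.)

Decompose wrap/1: p = 2.
Bind p := 2; substituting into the remaining equation gives: leaf(leaf(wrap(t))) = leaf(leaf(wrap(leaf(2)))).
Decompose leaf/1: leaf(wrap(t)) = leaf(wrap(leaf(2))).
Decompose leaf/1: wrap(t) = wrap(leaf(2)).
Decompose wrap/1: t = leaf(2).
Bind t := leaf(2).
MGU = { p -> 2, t -> leaf(2) }, so t -> leaf(2).

leaf(2)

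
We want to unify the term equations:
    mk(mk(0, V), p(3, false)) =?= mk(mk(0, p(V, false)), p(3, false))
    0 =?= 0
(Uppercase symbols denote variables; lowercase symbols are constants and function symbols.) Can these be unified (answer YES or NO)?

NO

Decompose mk/2: mk(0, V) =?= mk(0, p(V, false)),  p(3, false) =?= p(3, false).
Decompose mk/2: 0 =?= 0,  V =?= p(V, false).
Delete trivial equation 0 =?= 0.
Occurs check fails: V occurs in p(V, false); the equation V =?= p(V, false) has no finite solution.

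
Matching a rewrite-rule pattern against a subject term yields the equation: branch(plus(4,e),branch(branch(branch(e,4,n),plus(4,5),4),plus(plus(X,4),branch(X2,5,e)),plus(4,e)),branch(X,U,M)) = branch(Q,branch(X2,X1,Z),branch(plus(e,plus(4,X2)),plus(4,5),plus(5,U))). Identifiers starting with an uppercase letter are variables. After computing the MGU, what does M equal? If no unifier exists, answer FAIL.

plus(5,plus(4,5))

Decompose branch/3: plus(4,e) = Q,  branch(branch(branch(e,4,n),plus(4,5),4),plus(plus(X,4),branch(X2,5,e)),plus(4,e)) = branch(X2,X1,Z),  branch(X,U,M) = branch(plus(e,plus(4,X2)),plus(4,5),plus(5,U)).
Bind Q := plus(4,e); no other remaining equation mentions Q.
Decompose branch/3: branch(branch(e,4,n),plus(4,5),4) = X2,  plus(plus(X,4),branch(X2,5,e)) = X1,  plus(4,e) = Z.
Bind X2 := branch(branch(e,4,n),plus(4,5),4); substituting into the 2 remaining equations that mention X2 gives: plus(plus(X,4),branch(branch(branch(e,4,n),plus(4,5),4),5,e)) = X1,  branch(X,U,M) = branch(plus(e,plus(4,branch(branch(e,4,n),plus(4,5),4))),plus(4,5),plus(5,U)).
Bind X1 := plus(plus(X,4),branch(branch(branch(e,4,n),plus(4,5),4),5,e)); no other remaining equation mentions X1.
Bind Z := plus(4,e); no other remaining equation mentions Z.
Decompose branch/3: X = plus(e,plus(4,branch(branch(e,4,n),plus(4,5),4))),  U = plus(4,5),  M = plus(5,U).
Bind X := plus(e,plus(4,branch(branch(e,4,n),plus(4,5),4))); no other remaining equation mentions X. Substituting into the earlier binding gives X1 := plus(plus(plus(e,plus(4,branch(branch(e,4,n),plus(4,5),4))),4),branch(branch(branch(e,4,n),plus(4,5),4),5,e)).
Bind U := plus(4,5); substituting into the remaining equation gives: M = plus(5,plus(4,5)).
Bind M := plus(5,plus(4,5)).
MGU = { Q := plus(4,e), X2 := branch(branch(e,4,n),plus(4,5),4), X1 := plus(plus(plus(e,plus(4,branch(branch(e,4,n),plus(4,5),4))),4),branch(branch(branch(e,4,n),plus(4,5),4),5,e)), Z := plus(4,e), X := plus(e,plus(4,branch(branch(e,4,n),plus(4,5),4))), U := plus(4,5), M := plus(5,plus(4,5)) }, so M := plus(5,plus(4,5)).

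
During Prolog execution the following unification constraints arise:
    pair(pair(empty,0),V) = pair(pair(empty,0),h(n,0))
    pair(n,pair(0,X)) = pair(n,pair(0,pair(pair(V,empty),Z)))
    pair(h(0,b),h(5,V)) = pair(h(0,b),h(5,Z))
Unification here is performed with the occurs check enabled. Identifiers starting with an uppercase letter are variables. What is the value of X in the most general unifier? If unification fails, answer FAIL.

pair(pair(h(n,0),empty),h(n,0))

Decompose pair/2: pair(empty,0) = pair(empty,0),  V = h(n,0).
Delete trivial equation pair(empty,0) = pair(empty,0).
Bind V := h(n,0); substituting into the remaining equations gives: pair(n,pair(0,X)) = pair(n,pair(0,pair(pair(h(n,0),empty),Z))),  pair(h(0,b),h(5,h(n,0))) = pair(h(0,b),h(5,Z)).
Decompose pair/2: n = n,  pair(0,X) = pair(0,pair(pair(h(n,0),empty),Z)).
Delete trivial equation n = n.
Decompose pair/2: 0 = 0,  X = pair(pair(h(n,0),empty),Z).
Delete trivial equation 0 = 0.
Bind X := pair(pair(h(n,0),empty),Z); no other remaining equation mentions X.
Decompose pair/2: h(0,b) = h(0,b),  h(5,h(n,0)) = h(5,Z).
Delete trivial equation h(0,b) = h(0,b).
Decompose h/2: 5 = 5,  h(n,0) = Z.
Delete trivial equation 5 = 5.
Bind Z := h(n,0). Substituting into the earlier binding gives X := pair(pair(h(n,0),empty),h(n,0)).
MGU = { V ↦ h(n,0), X ↦ pair(pair(h(n,0),empty),h(n,0)), Z ↦ h(n,0) }, so X ↦ pair(pair(h(n,0),empty),h(n,0)).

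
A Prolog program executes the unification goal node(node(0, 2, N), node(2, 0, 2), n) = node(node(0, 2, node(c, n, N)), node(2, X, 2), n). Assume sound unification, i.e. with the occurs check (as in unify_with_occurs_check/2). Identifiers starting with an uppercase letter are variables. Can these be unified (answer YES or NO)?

Decompose node/3: node(0, 2, N) = node(0, 2, node(c, n, N)),  node(2, 0, 2) = node(2, X, 2),  n = n.
Decompose node/3: 0 = 0,  2 = 2,  N = node(c, n, N).
Delete trivial equation 0 = 0.
Delete trivial equation 2 = 2.
Occurs check fails: N occurs in node(c, n, N); the equation N = node(c, n, N) has no finite solution.

NO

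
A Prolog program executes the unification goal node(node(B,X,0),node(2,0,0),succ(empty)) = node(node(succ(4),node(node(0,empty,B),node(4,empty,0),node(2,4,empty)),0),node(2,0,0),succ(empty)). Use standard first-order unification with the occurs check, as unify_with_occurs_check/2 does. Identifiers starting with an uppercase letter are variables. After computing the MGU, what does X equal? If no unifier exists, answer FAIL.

Decompose node/3: node(B,X,0) = node(succ(4),node(node(0,empty,B),node(4,empty,0),node(2,4,empty)),0),  node(2,0,0) = node(2,0,0),  succ(empty) = succ(empty).
Decompose node/3: B = succ(4),  X = node(node(0,empty,B),node(4,empty,0),node(2,4,empty)),  0 = 0.
Bind B := succ(4); substituting into the one remaining equation that mentions B gives: X = node(node(0,empty,succ(4)),node(4,empty,0),node(2,4,empty)).
Bind X := node(node(0,empty,succ(4)),node(4,empty,0),node(2,4,empty)); no other remaining equation mentions X.
Delete trivial equation 0 = 0.
Delete trivial equation node(2,0,0) = node(2,0,0).
Delete trivial equation succ(empty) = succ(empty).
MGU = { B -> succ(4), X -> node(node(0,empty,succ(4)),node(4,empty,0),node(2,4,empty)) }, so X -> node(node(0,empty,succ(4)),node(4,empty,0),node(2,4,empty)).

node(node(0,empty,succ(4)),node(4,empty,0),node(2,4,empty))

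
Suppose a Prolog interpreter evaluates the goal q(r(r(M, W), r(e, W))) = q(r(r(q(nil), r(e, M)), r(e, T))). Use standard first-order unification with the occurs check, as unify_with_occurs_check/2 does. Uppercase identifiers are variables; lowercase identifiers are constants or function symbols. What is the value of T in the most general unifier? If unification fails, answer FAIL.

Decompose q/1: r(r(M, W), r(e, W)) = r(r(q(nil), r(e, M)), r(e, T)).
Decompose r/2: r(M, W) = r(q(nil), r(e, M)),  r(e, W) = r(e, T).
Decompose r/2: M = q(nil),  W = r(e, M).
Bind M := q(nil); substituting into the one remaining equation that mentions M gives: W = r(e, q(nil)).
Bind W := r(e, q(nil)); substituting into the remaining equation gives: r(e, r(e, q(nil))) = r(e, T).
Decompose r/2: e = e,  r(e, q(nil)) = T.
Delete trivial equation e = e.
Bind T := r(e, q(nil)).
MGU = { M = q(nil), W = r(e, q(nil)), T = r(e, q(nil)) }, so T = r(e, q(nil)).

r(e, q(nil))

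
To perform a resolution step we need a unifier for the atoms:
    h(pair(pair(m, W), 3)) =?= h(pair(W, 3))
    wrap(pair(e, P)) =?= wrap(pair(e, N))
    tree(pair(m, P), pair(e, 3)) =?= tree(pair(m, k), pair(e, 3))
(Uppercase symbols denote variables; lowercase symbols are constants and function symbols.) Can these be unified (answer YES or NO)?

Decompose h/1: pair(pair(m, W), 3) =?= pair(W, 3).
Decompose pair/2: pair(m, W) =?= W,  3 =?= 3.
Occurs check fails: W occurs in pair(m, W); the equation W =?= pair(m, W) has no finite solution.

NO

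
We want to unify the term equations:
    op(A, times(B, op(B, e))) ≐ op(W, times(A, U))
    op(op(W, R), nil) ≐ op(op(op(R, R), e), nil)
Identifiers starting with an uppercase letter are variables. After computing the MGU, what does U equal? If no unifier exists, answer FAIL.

op(op(e, e), e)

Decompose op/2: A ≐ W,  times(B, op(B, e)) ≐ times(A, U).
Bind A := W; substituting into the one remaining equation that mentions A gives: times(B, op(B, e)) ≐ times(W, U).
Decompose times/2: B ≐ W,  op(B, e) ≐ U.
Bind B := W; substituting into the one remaining equation that mentions B gives: op(W, e) ≐ U.
Bind U := op(W, e); no other remaining equation mentions U.
Decompose op/2: op(W, R) ≐ op(op(R, R), e),  nil ≐ nil.
Decompose op/2: W ≐ op(R, R),  R ≐ e.
Bind W := op(R, R); no other remaining equation mentions W. Substituting into the earlier bindings gives A := op(R, R), B := op(R, R), U := op(op(R, R), e).
Bind R := e; no other remaining equation mentions R. Substituting into the earlier bindings gives A := op(e, e), B := op(e, e), U := op(op(e, e), e), W := op(e, e).
Delete trivial equation nil ≐ nil.
MGU = { A ↦ op(e, e), B ↦ op(e, e), U ↦ op(op(e, e), e), W ↦ op(e, e), R ↦ e }, so U ↦ op(op(e, e), e).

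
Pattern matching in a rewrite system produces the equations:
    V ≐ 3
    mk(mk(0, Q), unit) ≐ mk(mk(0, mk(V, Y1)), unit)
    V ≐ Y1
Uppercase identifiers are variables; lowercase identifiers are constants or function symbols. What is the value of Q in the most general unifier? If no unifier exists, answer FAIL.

mk(3, 3)

Bind V := 3; substituting into the remaining equations gives: mk(mk(0, Q), unit) ≐ mk(mk(0, mk(3, Y1)), unit),  3 ≐ Y1.
Decompose mk/2: mk(0, Q) ≐ mk(0, mk(3, Y1)),  unit ≐ unit.
Decompose mk/2: 0 ≐ 0,  Q ≐ mk(3, Y1).
Delete trivial equation 0 ≐ 0.
Bind Q := mk(3, Y1); no other remaining equation mentions Q.
Delete trivial equation unit ≐ unit.
Bind Y1 := 3. Substituting into the earlier binding gives Q := mk(3, 3).
MGU = { V ↦ 3, Q ↦ mk(3, 3), Y1 ↦ 3 }, so Q ↦ mk(3, 3).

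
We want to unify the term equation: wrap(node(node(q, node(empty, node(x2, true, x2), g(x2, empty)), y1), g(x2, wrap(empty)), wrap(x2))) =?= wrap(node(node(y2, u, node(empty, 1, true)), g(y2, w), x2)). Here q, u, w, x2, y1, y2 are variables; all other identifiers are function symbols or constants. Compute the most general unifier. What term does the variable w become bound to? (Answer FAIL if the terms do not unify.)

Decompose wrap/1: node(node(q, node(empty, node(x2, true, x2), g(x2, empty)), y1), g(x2, wrap(empty)), wrap(x2)) =?= node(node(y2, u, node(empty, 1, true)), g(y2, w), x2).
Decompose node/3: node(q, node(empty, node(x2, true, x2), g(x2, empty)), y1) =?= node(y2, u, node(empty, 1, true)),  g(x2, wrap(empty)) =?= g(y2, w),  wrap(x2) =?= x2.
Decompose node/3: q =?= y2,  node(empty, node(x2, true, x2), g(x2, empty)) =?= u,  y1 =?= node(empty, 1, true).
Bind q := y2; no other remaining equation mentions q.
Bind u := node(empty, node(x2, true, x2), g(x2, empty)); no other remaining equation mentions u.
Bind y1 := node(empty, 1, true); no other remaining equation mentions y1.
Decompose g/2: x2 =?= y2,  wrap(empty) =?= w.
Bind x2 := y2; substituting into the one remaining equation that mentions x2 gives: wrap(y2) =?= y2. Substituting into the earlier binding gives u := node(empty, node(y2, true, y2), g(y2, empty)).
Bind w := wrap(empty); no other remaining equation mentions w.
Occurs check fails: y2 occurs in wrap(y2); the equation y2 =?= wrap(y2) has no finite solution.

FAIL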